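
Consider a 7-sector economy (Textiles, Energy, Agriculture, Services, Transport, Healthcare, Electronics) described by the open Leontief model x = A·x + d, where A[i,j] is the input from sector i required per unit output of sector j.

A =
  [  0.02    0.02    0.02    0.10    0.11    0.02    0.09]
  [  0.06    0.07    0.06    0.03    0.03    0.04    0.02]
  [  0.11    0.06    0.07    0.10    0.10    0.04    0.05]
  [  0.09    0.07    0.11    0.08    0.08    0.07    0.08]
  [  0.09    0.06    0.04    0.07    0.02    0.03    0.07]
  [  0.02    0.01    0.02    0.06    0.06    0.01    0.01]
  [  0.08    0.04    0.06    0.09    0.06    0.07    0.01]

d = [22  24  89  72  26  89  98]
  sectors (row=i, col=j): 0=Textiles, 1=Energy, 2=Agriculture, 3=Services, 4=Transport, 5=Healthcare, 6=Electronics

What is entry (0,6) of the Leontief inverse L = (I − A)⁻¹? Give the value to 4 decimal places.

L[0,6] = 0.1248

Form M = I − A:
  [  0.98   -0.02   -0.02   -0.10   -0.11   -0.02   -0.09]
  [ -0.06    0.93   -0.06   -0.03   -0.03   -0.04   -0.02]
  [ -0.11   -0.06    0.93   -0.10   -0.10   -0.04   -0.05]
  [ -0.09   -0.07   -0.11    0.92   -0.08   -0.07   -0.08]
  [ -0.09   -0.06   -0.04   -0.07    0.98   -0.03   -0.07]
  [ -0.02   -0.01   -0.02   -0.06   -0.06    0.99   -0.01]
  [ -0.08   -0.04   -0.06   -0.09   -0.06   -0.07    0.99]
Leontief inverse L = M⁻¹:
  [  1.0694    0.0539    0.0600    0.1515    0.1509    0.0503    0.1248]
  [  0.0942    1.0950    0.0879    0.0688    0.0651    0.0598    0.0459]
  [  0.1726    0.1045    1.1211    0.1712    0.1618    0.0771    0.1005]
  [  0.1584    0.1174    0.1649    1.1570    0.1474    0.1101    0.1301]
  [  0.1327    0.0907    0.0767    0.1207    1.0656    0.0576    0.1035]
  [  0.0450    0.0276    0.0404    0.0861    0.0816    1.0244    0.0298]
  [  0.1263    0.0731    0.0988    0.1440    0.1084    0.0971    1.0483]
Total output x = L · d:
  x_0 = 1.0694·22 + 0.0539·24 + 0.0600·89 + 0.1515·72 + 0.1509·26 + 0.0503·89 + 0.1248·98 = 61.6980
  x_1 = 0.0942·22 + 1.0950·24 + 0.0879·89 + 0.0688·72 + 0.0651·26 + 0.0598·89 + 0.0459·98 = 52.6378
  x_2 = 0.1726·22 + 0.1045·24 + 1.1211·89 + 0.1712·72 + 0.1618·26 + 0.0771·89 + 0.1005·98 = 139.3242
  x_3 = 0.1584·22 + 0.1174·24 + 0.1649·89 + 1.1570·72 + 0.1474·26 + 0.1101·89 + 0.1301·98 = 130.6709
  x_4 = 0.1327·22 + 0.0907·24 + 0.0767·89 + 0.1207·72 + 1.0656·26 + 0.0576·89 + 0.1035·98 = 63.5848
  x_5 = 0.0450·22 + 0.0276·24 + 0.0404·89 + 0.0861·72 + 0.0816·26 + 1.0244·89 + 0.0298·98 = 107.6577
  x_6 = 0.1263·22 + 0.0731·24 + 0.0988·89 + 0.1440·72 + 0.1084·26 + 0.0971·89 + 1.0483·98 = 137.8912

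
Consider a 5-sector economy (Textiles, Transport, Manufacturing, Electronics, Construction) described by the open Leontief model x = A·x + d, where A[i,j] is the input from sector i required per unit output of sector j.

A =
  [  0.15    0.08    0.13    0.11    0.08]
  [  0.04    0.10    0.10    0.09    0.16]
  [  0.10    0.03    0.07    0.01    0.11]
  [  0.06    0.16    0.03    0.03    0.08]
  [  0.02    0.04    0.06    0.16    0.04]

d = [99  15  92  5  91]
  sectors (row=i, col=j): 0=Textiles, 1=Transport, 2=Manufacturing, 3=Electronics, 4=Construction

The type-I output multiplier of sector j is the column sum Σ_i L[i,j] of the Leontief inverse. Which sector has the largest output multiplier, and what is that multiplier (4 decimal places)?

Construction (1.7866)

Form M = I − A:
  [  0.85   -0.08   -0.13   -0.11   -0.08]
  [ -0.04    0.90   -0.10   -0.09   -0.16]
  [ -0.10   -0.03    0.93   -0.01   -0.11]
  [ -0.06   -0.16   -0.03    0.97   -0.08]
  [ -0.02   -0.04   -0.06   -0.16    0.96]
Leontief inverse L = M⁻¹:
  [  1.2247    0.1556    0.2046    0.1829    0.1667]
  [  0.0899    1.1628    0.1577    0.1581    0.2325]
  [  0.1421    0.0673    1.1143    0.0595    0.1557]
  [  0.0995    0.2110    0.0809    1.0863    0.1432]
  [  0.0547    0.0911    0.0940    0.1952    1.0884]
Total output x = L · d:
  x_0 = 1.2247·99 + 0.1556·15 + 0.2046·92 + 0.1829·5 + 0.1667·91 = 158.4827
  x_1 = 0.0899·99 + 1.1628·15 + 0.1577·92 + 0.1581·5 + 0.2325·91 = 62.8013
  x_2 = 0.1421·99 + 0.0673·15 + 1.1143·92 + 0.0595·5 + 0.1557·91 = 132.0658
  x_3 = 0.0995·99 + 0.2110·15 + 0.0809·92 + 1.0863·5 + 0.1432·91 = 38.9229
  x_4 = 0.0547·99 + 0.0911·15 + 0.0940·92 + 0.1952·5 + 1.0884·91 = 115.4514
Output multipliers (column sums of L):
  Textiles: 1.6109
  Transport: 1.6878
  Manufacturing: 1.6515
  Electronics: 1.6819
  Construction: 1.7866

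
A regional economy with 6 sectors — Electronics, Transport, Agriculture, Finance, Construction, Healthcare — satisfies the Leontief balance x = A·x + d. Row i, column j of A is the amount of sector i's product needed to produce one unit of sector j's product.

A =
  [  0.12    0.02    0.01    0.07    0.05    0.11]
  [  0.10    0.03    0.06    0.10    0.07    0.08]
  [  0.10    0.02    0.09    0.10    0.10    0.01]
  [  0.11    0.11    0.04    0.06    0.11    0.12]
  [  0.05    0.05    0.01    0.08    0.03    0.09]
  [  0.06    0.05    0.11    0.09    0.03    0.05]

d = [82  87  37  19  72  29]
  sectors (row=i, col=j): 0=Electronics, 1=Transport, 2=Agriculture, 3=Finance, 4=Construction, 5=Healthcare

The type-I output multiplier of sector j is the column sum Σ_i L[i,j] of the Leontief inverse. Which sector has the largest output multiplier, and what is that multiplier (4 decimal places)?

Electronics (1.9284)

Form M = I − A:
  [  0.88   -0.02   -0.01   -0.07   -0.05   -0.11]
  [ -0.10    0.97   -0.06   -0.10   -0.07   -0.08]
  [ -0.10   -0.02    0.91   -0.10   -0.10   -0.01]
  [ -0.11   -0.11   -0.04    0.94   -0.11   -0.12]
  [ -0.05   -0.05   -0.01   -0.08    0.97   -0.09]
  [ -0.06   -0.05   -0.11   -0.09   -0.03    0.95]
Leontief inverse L = M⁻¹:
  [  1.1785    0.0519    0.0426    0.1211    0.0877    0.1649]
  [  0.1689    1.0680    0.0978    0.1603    0.1184    0.1420]
  [  0.1665    0.0556    1.1213    0.1569    0.1481    0.0696]
  [  0.1921    0.1532    0.0876    1.1365    0.1649    0.1952]
  [  0.0985    0.0786    0.0397    0.1234    1.0639    0.1348]
  [  0.1239    0.0829    0.1472    0.1458    0.0781    1.1013]
Total output x = L · d:
  x_0 = 1.1785·82 + 0.0519·87 + 0.0426·37 + 0.1211·19 + 0.0877·72 + 0.1649·29 = 116.1240
  x_1 = 0.1689·82 + 1.0680·87 + 0.0978·37 + 0.1603·19 + 0.1184·72 + 0.1420·29 = 126.0781
  x_2 = 0.1665·82 + 0.0556·87 + 1.1213·37 + 0.1569·19 + 0.1481·72 + 0.0696·29 = 75.6429
  x_3 = 0.1921·82 + 0.1532·87 + 0.0876·37 + 1.1365·19 + 0.1649·72 + 0.1952·29 = 71.4508
  x_4 = 0.0985·82 + 0.0786·87 + 0.0397·37 + 0.1234·19 + 1.0639·72 + 0.1348·29 = 99.2441
  x_5 = 0.1239·82 + 0.0829·87 + 0.1472·37 + 0.1458·19 + 0.0781·72 + 1.1013·29 = 63.1579
Output multipliers (column sums of L):
  Electronics: 1.9284
  Transport: 1.4903
  Agriculture: 1.5362
  Finance: 1.8439
  Construction: 1.6613
  Healthcare: 1.8079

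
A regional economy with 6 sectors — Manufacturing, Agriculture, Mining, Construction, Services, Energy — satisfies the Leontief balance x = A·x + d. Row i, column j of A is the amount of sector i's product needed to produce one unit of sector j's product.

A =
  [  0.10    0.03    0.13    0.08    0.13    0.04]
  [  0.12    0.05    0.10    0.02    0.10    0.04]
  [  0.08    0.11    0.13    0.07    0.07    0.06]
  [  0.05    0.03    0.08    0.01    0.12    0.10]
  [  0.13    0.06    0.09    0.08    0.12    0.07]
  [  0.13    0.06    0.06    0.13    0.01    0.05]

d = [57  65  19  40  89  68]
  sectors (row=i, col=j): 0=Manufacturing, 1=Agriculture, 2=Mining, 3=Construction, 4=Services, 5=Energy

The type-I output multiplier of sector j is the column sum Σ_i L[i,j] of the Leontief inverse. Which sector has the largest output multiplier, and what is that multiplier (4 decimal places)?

Manufacturing (2.1665)

Form M = I − A:
  [  0.90   -0.03   -0.13   -0.08   -0.13   -0.04]
  [ -0.12    0.95   -0.10   -0.02   -0.10   -0.04]
  [ -0.08   -0.11    0.87   -0.07   -0.07   -0.06]
  [ -0.05   -0.03   -0.08    0.99   -0.12   -0.10]
  [ -0.13   -0.06   -0.09   -0.08    0.88   -0.07]
  [ -0.13   -0.06   -0.06   -0.13   -0.01    0.95]
Leontief inverse L = M⁻¹:
  [  1.1995    0.0903    0.2336    0.1469    0.2272    0.1013]
  [  0.2072    1.1008    0.1897    0.0788    0.1825    0.0888]
  [  0.1807    0.1706    1.2335    0.1341    0.1638    0.1189]
  [  0.1315    0.0769    0.1561    1.0675    0.1878    0.1448]
  [  0.2384    0.1212    0.1994    0.1523    1.2235    0.1339]
  [  0.2091    0.1045    0.1453    0.1812    0.0916    1.1008]
Total output x = L · d:
  x_0 = 1.1995·57 + 0.0903·65 + 0.2336·19 + 0.1469·40 + 0.2272·89 + 0.1013·68 = 111.6719
  x_1 = 0.2072·57 + 1.1008·65 + 0.1897·19 + 0.0788·40 + 0.1825·89 + 0.0888·68 = 112.4040
  x_2 = 0.1807·57 + 0.1706·65 + 1.2335·19 + 0.1341·40 + 0.1638·89 + 0.1189·68 = 72.8577
  x_3 = 0.1315·57 + 0.0769·65 + 0.1561·19 + 1.0675·40 + 0.1878·89 + 0.1448·68 = 84.7249
  x_4 = 0.2384·57 + 0.1212·65 + 0.1994·19 + 0.1523·40 + 1.2235·89 + 0.1339·68 = 149.3382
  x_5 = 0.2091·57 + 0.1045·65 + 0.1453·19 + 0.1812·40 + 0.0916·89 + 1.1008·68 = 111.7270
Output multipliers (column sums of L):
  Manufacturing: 2.1665
  Agriculture: 1.6643
  Mining: 2.1576
  Construction: 1.7609
  Services: 2.0765
  Energy: 1.6886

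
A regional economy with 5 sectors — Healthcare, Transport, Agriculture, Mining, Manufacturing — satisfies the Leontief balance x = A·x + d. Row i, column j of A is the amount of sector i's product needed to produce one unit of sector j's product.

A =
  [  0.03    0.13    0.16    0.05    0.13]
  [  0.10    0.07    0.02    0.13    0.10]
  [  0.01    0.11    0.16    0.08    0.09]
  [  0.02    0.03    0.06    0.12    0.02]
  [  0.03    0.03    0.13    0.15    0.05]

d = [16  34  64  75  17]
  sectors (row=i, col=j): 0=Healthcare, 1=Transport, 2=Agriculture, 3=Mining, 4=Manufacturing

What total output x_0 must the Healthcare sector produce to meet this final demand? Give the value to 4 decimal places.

Form M = I − A:
  [  0.97   -0.13   -0.16   -0.05   -0.13]
  [ -0.10    0.93   -0.02   -0.13   -0.10]
  [ -0.01   -0.11    0.84   -0.08   -0.09]
  [ -0.02   -0.03   -0.06    0.88   -0.02]
  [ -0.03   -0.03   -0.13   -0.15    0.95]
Leontief inverse L = M⁻¹:
  [  1.0618    0.1884    0.2466    0.1432    0.1915]
  [  0.1246    1.1144    0.0876    0.2047    0.1470]
  [  0.0371    0.1611    1.2350    0.1625    0.1425]
  [  0.0320    0.0549    0.0972    1.1626    0.0438]
  [  0.0476    0.0719    0.1949    0.2168    1.0897]
Total output x = L · d:
  x_0 = 1.0618·16 + 0.1884·34 + 0.2466·64 + 0.1432·75 + 0.1915·17 = 53.1720
  x_1 = 0.1246·16 + 1.1144·34 + 0.0876·64 + 0.2047·75 + 0.1470·17 = 63.3422
  x_2 = 0.0371·16 + 0.1611·34 + 1.2350·64 + 0.1625·75 + 0.1425·17 = 99.7195
  x_3 = 0.0320·16 + 0.0549·34 + 0.0972·64 + 1.1626·75 + 0.0438·17 = 96.5411
  x_4 = 0.0476·16 + 0.0719·34 + 0.1949·64 + 0.2168·75 + 1.0897·17 = 50.4633

53.1720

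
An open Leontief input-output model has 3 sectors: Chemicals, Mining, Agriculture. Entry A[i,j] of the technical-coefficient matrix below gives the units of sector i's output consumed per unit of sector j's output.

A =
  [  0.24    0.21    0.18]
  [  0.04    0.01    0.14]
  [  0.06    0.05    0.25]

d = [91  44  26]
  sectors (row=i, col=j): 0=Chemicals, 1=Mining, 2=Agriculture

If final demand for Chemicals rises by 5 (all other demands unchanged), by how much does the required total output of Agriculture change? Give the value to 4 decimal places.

0.5687

Form M = I − A:
  [  0.76   -0.21   -0.18]
  [ -0.04    0.99   -0.14]
  [ -0.06   -0.05    0.75]
Leontief inverse L = M⁻¹:
  [  1.3624    0.3084    0.3845]
  [  0.0711    1.0358    0.2104]
  [  0.1137    0.0937    1.3781]
Total output x = L · d:
  x_0 = 1.3624·91 + 0.3084·44 + 0.3845·26 = 147.5448
  x_1 = 0.0711·91 + 1.0358·44 + 0.2104·26 = 57.5197
  x_2 = 0.1137·91 + 0.0937·44 + 1.3781·26 = 50.3049
Δx_2 = L[2,0] · Δd_0 = 0.1137 · 5 = 0.5687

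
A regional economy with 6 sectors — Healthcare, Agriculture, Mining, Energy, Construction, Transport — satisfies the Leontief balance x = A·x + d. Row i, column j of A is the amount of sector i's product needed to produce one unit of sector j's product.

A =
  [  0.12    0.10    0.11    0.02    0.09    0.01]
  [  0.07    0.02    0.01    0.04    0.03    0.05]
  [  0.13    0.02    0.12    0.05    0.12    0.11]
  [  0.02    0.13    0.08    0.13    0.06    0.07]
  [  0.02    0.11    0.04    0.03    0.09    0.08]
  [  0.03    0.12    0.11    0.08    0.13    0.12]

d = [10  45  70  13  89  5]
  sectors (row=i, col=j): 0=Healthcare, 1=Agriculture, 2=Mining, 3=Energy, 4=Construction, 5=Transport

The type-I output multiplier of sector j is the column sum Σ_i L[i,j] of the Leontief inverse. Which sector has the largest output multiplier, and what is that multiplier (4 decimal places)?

Form M = I − A:
  [  0.88   -0.10   -0.11   -0.02   -0.09   -0.01]
  [ -0.07    0.98   -0.01   -0.04   -0.03   -0.05]
  [ -0.13   -0.02    0.88   -0.05   -0.12   -0.11]
  [ -0.02   -0.13   -0.08    0.87   -0.06   -0.07]
  [ -0.02   -0.11   -0.04   -0.03    0.91   -0.08]
  [ -0.03   -0.12   -0.11   -0.08   -0.13    0.88]
Leontief inverse L = M⁻¹:
  [  1.1808    0.1565    0.1693    0.0552    0.1568    0.0621]
  [  0.0958    1.0561    0.0423    0.0625    0.0650    0.0773]
  [  0.2001    0.1058    1.2051    0.1033    0.2157    0.1868]
  [  0.0713    0.1986    0.1418    1.1853    0.1299    0.1359]
  [  0.0569    0.1603    0.0829    0.0648    1.1435    0.1292]
  [  0.0932    0.2043    0.1873    0.1406    0.2219    1.2038]
Total output x = L · d:
  x_0 = 1.1808·10 + 0.1565·45 + 0.1693·70 + 0.0552·13 + 0.1568·89 + 0.0621·5 = 45.6781
  x_1 = 0.0958·10 + 1.0561·45 + 0.0423·70 + 0.0625·13 + 0.0650·89 + 0.0773·5 = 58.4280
  x_2 = 0.2001·10 + 0.1058·45 + 1.2051·70 + 0.1033·13 + 0.2157·89 + 0.1868·5 = 112.5921
  x_3 = 0.0713·10 + 0.1986·45 + 0.1418·70 + 1.1853·13 + 0.1299·89 + 0.1359·5 = 47.2248
  x_4 = 0.0569·10 + 0.1603·45 + 0.0829·70 + 0.0648·13 + 1.1435·89 + 0.1292·5 = 116.8438
  x_5 = 0.0932·10 + 0.2043·45 + 0.1873·70 + 0.1406·13 + 0.2219·89 + 1.2038·5 = 50.8347
Output multipliers (column sums of L):
  Healthcare: 1.6979
  Agriculture: 1.8815
  Mining: 1.8287
  Energy: 1.6118
  Construction: 1.9327
  Transport: 1.7951

Construction (1.9327)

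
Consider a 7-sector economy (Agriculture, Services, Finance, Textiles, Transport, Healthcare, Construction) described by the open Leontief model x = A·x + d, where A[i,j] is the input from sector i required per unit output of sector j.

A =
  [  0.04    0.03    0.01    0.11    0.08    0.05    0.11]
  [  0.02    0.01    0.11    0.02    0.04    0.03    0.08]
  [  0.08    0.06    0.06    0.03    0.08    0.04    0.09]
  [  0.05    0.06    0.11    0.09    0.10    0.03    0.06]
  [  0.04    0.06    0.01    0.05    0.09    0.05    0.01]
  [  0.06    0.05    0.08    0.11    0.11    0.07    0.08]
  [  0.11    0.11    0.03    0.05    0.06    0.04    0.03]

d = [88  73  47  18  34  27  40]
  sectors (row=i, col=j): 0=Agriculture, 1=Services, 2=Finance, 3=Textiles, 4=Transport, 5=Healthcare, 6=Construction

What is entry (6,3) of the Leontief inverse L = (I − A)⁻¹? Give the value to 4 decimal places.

L[6,3] = 0.0977

Form M = I − A:
  [  0.96   -0.03   -0.01   -0.11   -0.08   -0.05   -0.11]
  [ -0.02    0.99   -0.11   -0.02   -0.04   -0.03   -0.08]
  [ -0.08   -0.06    0.94   -0.03   -0.08   -0.04   -0.09]
  [ -0.05   -0.06   -0.11    0.91   -0.10   -0.03   -0.06]
  [ -0.04   -0.06   -0.01   -0.05    0.91   -0.05   -0.01]
  [ -0.06   -0.05   -0.08   -0.11   -0.11    0.93   -0.08]
  [ -0.11   -0.11   -0.03   -0.05   -0.06   -0.04    0.97]
Leontief inverse L = M⁻¹:
  [  1.0844    0.0754    0.0525    0.1605    0.1409    0.0823    0.1522]
  [  0.0557    1.0436    0.1378    0.0515    0.0825    0.0536    0.1136]
  [  0.1236    0.1022    1.0982    0.0773    0.1382    0.0730    0.1366]
  [  0.0990    0.1079    0.1583    1.1419    0.1683    0.0663    0.1127]
  [  0.0661    0.0866    0.0404    0.0846    1.1330    0.0735    0.0414]
  [  0.1158    0.1053    0.1349    0.1733    0.1893    1.1124    0.1387]
  [  0.1471    0.1453    0.0718    0.0977    0.1162    0.0715    1.0794]
Total output x = L · d:
  x_0 = 1.0844·88 + 0.0754·73 + 0.0525·47 + 0.1605·18 + 0.1409·34 + 0.0823·27 + 0.1522·40 = 119.3914
  x_1 = 0.0557·88 + 1.0436·73 + 0.1378·47 + 0.0515·18 + 0.0825·34 + 0.0536·27 + 0.1136·40 = 97.2843
  x_2 = 0.1236·88 + 0.1022·73 + 1.0982·47 + 0.0773·18 + 0.1382·34 + 0.0730·27 + 0.1366·40 = 83.4834
  x_3 = 0.0990·88 + 0.1079·73 + 0.1583·47 + 1.1419·18 + 0.1683·34 + 0.0663·27 + 0.1127·40 = 56.6005
  x_4 = 0.0661·88 + 0.0866·73 + 0.0404·47 + 0.0846·18 + 1.1330·34 + 0.0735·27 + 0.0414·40 = 57.7173
  x_5 = 0.1158·88 + 0.1053·73 + 0.1349·47 + 0.1733·18 + 0.1893·34 + 1.1124·27 + 0.1387·40 = 69.3553
  x_6 = 0.1471·88 + 0.1453·73 + 0.0718·47 + 0.0977·18 + 0.1162·34 + 0.0715·27 + 1.0794·40 = 77.7383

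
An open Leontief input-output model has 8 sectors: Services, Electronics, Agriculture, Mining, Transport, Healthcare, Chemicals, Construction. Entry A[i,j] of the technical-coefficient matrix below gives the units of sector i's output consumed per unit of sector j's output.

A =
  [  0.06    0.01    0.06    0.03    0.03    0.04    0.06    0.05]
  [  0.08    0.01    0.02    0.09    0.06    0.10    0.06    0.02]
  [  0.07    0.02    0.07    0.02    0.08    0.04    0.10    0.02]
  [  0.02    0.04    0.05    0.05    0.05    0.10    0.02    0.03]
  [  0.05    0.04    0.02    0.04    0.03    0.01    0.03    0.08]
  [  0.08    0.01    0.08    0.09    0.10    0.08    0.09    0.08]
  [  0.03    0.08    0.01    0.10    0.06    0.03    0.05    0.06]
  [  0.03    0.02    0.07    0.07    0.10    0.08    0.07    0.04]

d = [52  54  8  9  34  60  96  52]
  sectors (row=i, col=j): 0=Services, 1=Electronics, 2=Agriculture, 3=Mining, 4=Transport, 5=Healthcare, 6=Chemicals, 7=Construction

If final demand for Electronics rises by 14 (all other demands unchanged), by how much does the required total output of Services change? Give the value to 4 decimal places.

Form M = I − A:
  [  0.94   -0.01   -0.06   -0.03   -0.03   -0.04   -0.06   -0.05]
  [ -0.08    0.99   -0.02   -0.09   -0.06   -0.10   -0.06   -0.02]
  [ -0.07   -0.02    0.93   -0.02   -0.08   -0.04   -0.10   -0.02]
  [ -0.02   -0.04   -0.05    0.95   -0.05   -0.10   -0.02   -0.03]
  [ -0.05   -0.04   -0.02   -0.04    0.97   -0.01   -0.03   -0.08]
  [ -0.08   -0.01   -0.08   -0.09   -0.10    0.92   -0.09   -0.08]
  [ -0.03   -0.08   -0.01   -0.10   -0.06   -0.03    0.95   -0.06]
  [ -0.03   -0.02   -0.07   -0.07   -0.10   -0.08   -0.07    0.96]
Leontief inverse L = M⁻¹:
  [  1.0895    0.0282    0.0890    0.0646    0.0676    0.0721    0.0961    0.0789]
  [  0.1183    1.0333    0.0576    0.1364    0.1069    0.1446    0.1032    0.0606]
  [  0.1063    0.0441    1.1013    0.0621    0.1224    0.0749    0.1419    0.0567]
  [  0.0549    0.0575    0.0827    1.0895    0.0927    0.1391    0.0595    0.0629]
  [  0.0748    0.0548    0.0447    0.0711    1.0626    0.0414    0.0595    0.1039]
  [  0.1313    0.0431    0.1306    0.1514    0.1657    1.1378    0.1508    0.1332]
  [  0.0647    0.1022    0.0418    0.1457    0.1041    0.0764    1.0881    0.0940]
  [  0.0717    0.0466    0.1089    0.1195    0.1521    0.1256    0.1179    1.0829]
Total output x = L · d:
  x_0 = 1.0895·52 + 0.0282·54 + 0.0890·8 + 0.0646·9 + 0.0676·34 + 0.0721·60 + 0.0961·96 + 0.0789·52 = 79.4206
  x_1 = 0.1183·52 + 1.0333·54 + 0.0576·8 + 0.1364·9 + 0.1069·34 + 0.1446·60 + 0.1032·96 + 0.0606·52 = 89.0068
  x_2 = 0.1063·52 + 0.0441·54 + 1.1013·8 + 0.0621·9 + 0.1224·34 + 0.0749·60 + 0.1419·96 + 0.0567·52 = 42.5034
  x_3 = 0.0549·52 + 0.0575·54 + 0.0827·8 + 1.0895·9 + 0.0927·34 + 0.1391·60 + 0.0595·96 + 0.0629·52 = 36.9007
  x_4 = 0.0748·52 + 0.0548·54 + 0.0447·8 + 0.0711·9 + 1.0626·34 + 0.0414·60 + 0.0595·96 + 0.1039·52 = 57.5754
  x_5 = 0.1313·52 + 0.0431·54 + 0.1306·8 + 0.1514·9 + 0.1657·34 + 1.1378·60 + 0.1508·96 + 0.1332·52 = 106.8740
  x_6 = 0.0647·52 + 0.1022·54 + 0.0418·8 + 0.1457·9 + 0.1041·34 + 0.0764·60 + 1.0881·96 + 0.0940·52 = 127.9903
  x_7 = 0.0717·52 + 0.0466·54 + 0.1089·8 + 0.1195·9 + 0.1521·34 + 0.1256·60 + 0.1179·96 + 1.0829·52 = 88.5290
Δx_0 = L[0,1] · Δd_1 = 0.0282 · 14 = 0.3952

0.3952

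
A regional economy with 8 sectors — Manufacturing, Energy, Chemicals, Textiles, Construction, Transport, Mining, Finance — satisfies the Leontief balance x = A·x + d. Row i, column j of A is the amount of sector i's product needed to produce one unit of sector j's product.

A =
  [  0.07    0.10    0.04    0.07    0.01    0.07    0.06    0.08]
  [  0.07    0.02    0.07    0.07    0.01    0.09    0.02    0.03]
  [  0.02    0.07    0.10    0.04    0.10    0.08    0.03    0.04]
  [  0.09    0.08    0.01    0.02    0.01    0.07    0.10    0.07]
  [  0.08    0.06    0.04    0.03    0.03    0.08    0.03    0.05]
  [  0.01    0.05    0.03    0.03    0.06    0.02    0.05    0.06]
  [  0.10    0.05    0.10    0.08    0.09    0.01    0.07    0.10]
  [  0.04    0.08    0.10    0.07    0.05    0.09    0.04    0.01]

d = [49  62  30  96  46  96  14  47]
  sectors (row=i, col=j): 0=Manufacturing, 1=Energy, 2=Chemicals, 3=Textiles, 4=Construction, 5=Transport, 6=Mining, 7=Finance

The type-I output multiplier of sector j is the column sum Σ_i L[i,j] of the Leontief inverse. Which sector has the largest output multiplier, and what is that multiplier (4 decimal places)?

Form M = I − A:
  [  0.93   -0.10   -0.04   -0.07   -0.01   -0.07   -0.06   -0.08]
  [ -0.07    0.98   -0.07   -0.07   -0.01   -0.09   -0.02   -0.03]
  [ -0.02   -0.07    0.90   -0.04   -0.10   -0.08   -0.03   -0.04]
  [ -0.09   -0.08   -0.01    0.98   -0.01   -0.07   -0.10   -0.07]
  [ -0.08   -0.06   -0.04   -0.03    0.97   -0.08   -0.03   -0.05]
  [ -0.01   -0.05   -0.03   -0.03   -0.06    0.98   -0.05   -0.06]
  [ -0.10   -0.05   -0.10   -0.08   -0.09   -0.01    0.93   -0.10]
  [ -0.04   -0.08   -0.10   -0.07   -0.05   -0.09   -0.04    0.99]
Leontief inverse L = M⁻¹:
  [  1.1230    0.1565    0.0958    0.1185    0.0486    0.1277    0.1056    0.1286]
  [  0.1063    1.0651    0.1087    0.1028    0.0412    0.1318    0.0557    0.0682]
  [  0.0661    0.1214    1.1520    0.0804    0.1405    0.1355    0.0681    0.0834]
  [  0.1402    0.1317    0.0632    1.0674    0.0469    0.1196    0.1417    0.1173]
  [  0.1196    0.1055    0.0826    0.0674    1.0608    0.1252    0.0647    0.0887]
  [  0.0444    0.0845    0.0667    0.0596    0.0859    1.0570    0.0767    0.0892]
  [  0.1671    0.1238    0.1704    0.1378    0.1398    0.0846    1.1250    0.1597]
  [  0.0874    0.1320    0.1506    0.1111    0.0898    0.1438    0.0814    1.0566]
Total output x = L · d:
  x_0 = 1.1230·49 + 0.1565·62 + 0.0958·30 + 0.1185·96 + 0.0486·46 + 0.1277·96 + 0.1056·14 + 0.1286·47 = 101.0064
  x_1 = 0.1063·49 + 1.0651·62 + 0.1087·30 + 0.1028·96 + 0.0412·46 + 0.1318·96 + 0.0557·14 + 0.0682·47 = 102.9120
  x_2 = 0.0661·49 + 0.1214·62 + 1.1520·30 + 0.0804·96 + 0.1405·46 + 0.1355·96 + 0.0681·14 + 0.0834·47 = 77.3892
  x_3 = 0.1402·49 + 0.1317·62 + 0.0632·30 + 1.0674·96 + 0.0469·46 + 0.1196·96 + 0.1417·14 + 0.1173·47 = 140.5366
  x_4 = 0.1196·49 + 0.1055·62 + 0.0826·30 + 0.0674·96 + 1.0608·46 + 0.1252·96 + 0.0647·14 + 0.0887·47 = 87.2295
  x_5 = 0.0444·49 + 0.0845·62 + 0.0667·30 + 0.0596·96 + 0.0859·46 + 1.0570·96 + 0.0767·14 + 0.0892·47 = 125.8274
  x_6 = 0.1671·49 + 0.1238·62 + 0.1704·30 + 0.1378·96 + 0.1398·46 + 0.0846·96 + 1.1250·14 + 0.1597·47 = 72.0161
  x_7 = 0.0874·49 + 0.1320·62 + 0.1506·30 + 0.1111·96 + 0.0898·46 + 0.1438·96 + 0.0814·14 + 1.0566·47 = 96.3801
Output multipliers (column sums of L):
  Manufacturing: 1.8541
  Energy: 1.9205
  Chemicals: 1.8900
  Textiles: 1.7450
  Construction: 1.6536
  Transport: 1.9252
  Mining: 1.7187
  Finance: 1.7917

Transport (1.9252)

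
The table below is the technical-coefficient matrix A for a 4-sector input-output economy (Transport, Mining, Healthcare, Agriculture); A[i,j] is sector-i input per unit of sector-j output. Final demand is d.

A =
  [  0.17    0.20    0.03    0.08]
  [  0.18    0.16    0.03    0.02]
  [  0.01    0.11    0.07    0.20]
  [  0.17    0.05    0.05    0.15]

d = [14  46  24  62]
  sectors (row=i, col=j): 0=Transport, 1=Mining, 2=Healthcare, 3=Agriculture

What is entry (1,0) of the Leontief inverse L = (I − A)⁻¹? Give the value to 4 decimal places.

L[1,0] = 0.2906

Form M = I − A:
  [  0.83   -0.20   -0.03   -0.08]
  [ -0.18    0.84   -0.03   -0.02]
  [ -0.01   -0.11    0.93   -0.20]
  [ -0.17   -0.05   -0.05    0.85]
Leontief inverse L = M⁻¹:
  [  1.3063    0.3276    0.0605    0.1449]
  [  0.2906    1.2709    0.0541    0.0700]
  [  0.1097    0.1864    1.0995    0.2734]
  [  0.2848    0.1512    0.0800    1.2256]
Total output x = L · d:
  x_0 = 1.3063·14 + 0.3276·46 + 0.0605·24 + 0.1449·62 = 43.7900
  x_1 = 0.2906·14 + 1.2709·46 + 0.0541·24 + 0.0700·62 = 68.1699
  x_2 = 0.1097·14 + 0.1864·46 + 1.0995·24 + 0.2734·62 = 53.4486
  x_3 = 0.2848·14 + 0.1512·46 + 0.0800·24 + 1.2256·62 = 88.8532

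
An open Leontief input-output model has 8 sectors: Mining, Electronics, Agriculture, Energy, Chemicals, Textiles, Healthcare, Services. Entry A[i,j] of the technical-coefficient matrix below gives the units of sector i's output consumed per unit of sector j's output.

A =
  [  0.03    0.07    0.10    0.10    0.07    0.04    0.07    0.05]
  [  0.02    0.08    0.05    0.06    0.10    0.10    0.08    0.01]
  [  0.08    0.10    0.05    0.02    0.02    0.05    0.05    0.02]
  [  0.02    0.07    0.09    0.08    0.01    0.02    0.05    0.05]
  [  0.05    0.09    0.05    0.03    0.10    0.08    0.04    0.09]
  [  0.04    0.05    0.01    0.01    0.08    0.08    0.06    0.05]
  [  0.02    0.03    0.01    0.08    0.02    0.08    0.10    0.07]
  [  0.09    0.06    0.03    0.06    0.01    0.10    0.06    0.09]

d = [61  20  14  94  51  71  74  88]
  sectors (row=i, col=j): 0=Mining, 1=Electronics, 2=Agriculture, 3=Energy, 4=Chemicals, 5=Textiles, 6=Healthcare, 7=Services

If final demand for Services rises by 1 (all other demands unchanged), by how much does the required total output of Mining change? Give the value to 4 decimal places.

0.0993

Form M = I − A:
  [  0.97   -0.07   -0.10   -0.10   -0.07   -0.04   -0.07   -0.05]
  [ -0.02    0.92   -0.05   -0.06   -0.10   -0.10   -0.08   -0.01]
  [ -0.08   -0.10    0.95   -0.02   -0.02   -0.05   -0.05   -0.02]
  [ -0.02   -0.07   -0.09    0.92   -0.01   -0.02   -0.05   -0.05]
  [ -0.05   -0.09   -0.05   -0.03    0.90   -0.08   -0.04   -0.09]
  [ -0.04   -0.05   -0.01   -0.01   -0.08    0.92   -0.06   -0.05]
  [ -0.02   -0.03   -0.01   -0.08   -0.02   -0.08    0.90   -0.07]
  [ -0.09   -0.06   -0.03   -0.06   -0.01   -0.10   -0.06    0.91]
Leontief inverse L = M⁻¹:
  [  1.0712    0.1368    0.1461    0.1513    0.1168    0.1050    0.1308    0.0993]
  [  0.0560    1.1411    0.0890    0.1050    0.1527    0.1652    0.1382    0.0582]
  [  0.1081    0.1489    1.0846    0.0602    0.0615    0.1009    0.0983    0.0539]
  [  0.0503    0.1187    0.1240    1.1187    0.0413    0.0671    0.0954    0.0834]
  [  0.0940    0.1576    0.0939    0.0802    1.1564    0.1532    0.1022    0.1440]
  [  0.0697    0.0959    0.0391    0.0461    0.1215    1.1331    0.1057    0.0907]
  [  0.0496    0.0745    0.0405    0.1215    0.0529    0.1318    1.1492    0.1120]
  [  0.1285    0.1187    0.0722    0.1116    0.0559    0.1639    0.1201    1.1388]
Total output x = L · d:
  x_0 = 1.0712·61 + 0.1368·20 + 0.1461·14 + 0.1513·94 + 0.1168·51 + 0.1050·71 + 0.1308·74 + 0.0993·88 = 116.1687
  x_1 = 0.0560·61 + 1.1411·20 + 0.0890·14 + 0.1050·94 + 0.1527·51 + 0.1652·71 + 0.1382·74 + 0.0582·88 = 72.2160
  x_2 = 0.1081·61 + 0.1489·20 + 1.0846·14 + 0.0602·94 + 0.0615·51 + 0.1009·71 + 0.0983·74 + 0.0539·88 = 52.7343
  x_3 = 0.0503·61 + 0.1187·20 + 0.1240·14 + 1.1187·94 + 0.0413·51 + 0.0671·71 + 0.0954·74 + 0.0834·88 = 133.5986
  x_4 = 0.0940·61 + 0.1576·20 + 0.0939·14 + 0.0802·94 + 1.1564·51 + 0.1532·71 + 0.1022·74 + 0.1440·88 = 107.8308
  x_5 = 0.0697·61 + 0.0959·20 + 0.0391·14 + 0.0461·94 + 0.1215·51 + 1.1331·71 + 0.1057·74 + 0.0907·88 = 113.4998
  x_6 = 0.0496·61 + 0.0745·20 + 0.0405·14 + 0.1215·94 + 0.0529·51 + 0.1318·71 + 1.1492·74 + 0.1120·88 = 123.4584
  x_7 = 0.1285·61 + 0.1187·20 + 0.0722·14 + 0.1116·94 + 0.0559·51 + 0.1639·71 + 0.1201·74 + 1.1388·88 = 145.2988
Δx_0 = L[0,7] · Δd_7 = 0.0993 · 1 = 0.0993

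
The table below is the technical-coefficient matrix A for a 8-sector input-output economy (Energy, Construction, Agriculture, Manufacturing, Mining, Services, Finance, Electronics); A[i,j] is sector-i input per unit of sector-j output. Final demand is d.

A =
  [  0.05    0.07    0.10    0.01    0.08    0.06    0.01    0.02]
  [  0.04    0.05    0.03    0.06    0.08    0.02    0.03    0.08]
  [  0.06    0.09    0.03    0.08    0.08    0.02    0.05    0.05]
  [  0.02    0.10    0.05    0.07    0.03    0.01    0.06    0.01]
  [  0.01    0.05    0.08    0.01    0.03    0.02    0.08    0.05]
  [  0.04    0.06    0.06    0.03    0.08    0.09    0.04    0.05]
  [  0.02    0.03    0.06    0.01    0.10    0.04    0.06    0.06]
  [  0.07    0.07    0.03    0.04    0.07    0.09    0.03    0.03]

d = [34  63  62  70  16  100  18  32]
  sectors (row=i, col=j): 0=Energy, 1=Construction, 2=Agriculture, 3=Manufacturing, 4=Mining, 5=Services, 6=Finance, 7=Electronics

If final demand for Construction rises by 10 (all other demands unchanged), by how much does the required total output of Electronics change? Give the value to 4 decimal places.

Form M = I − A:
  [  0.95   -0.07   -0.10   -0.01   -0.08   -0.06   -0.01   -0.02]
  [ -0.04    0.95   -0.03   -0.06   -0.08   -0.02   -0.03   -0.08]
  [ -0.06   -0.09    0.97   -0.08   -0.08   -0.02   -0.05   -0.05]
  [ -0.02   -0.10   -0.05    0.93   -0.03   -0.01   -0.06   -0.01]
  [ -0.01   -0.05   -0.08   -0.01    0.97   -0.02   -0.08   -0.05]
  [ -0.04   -0.06   -0.06   -0.03   -0.08    0.91   -0.04   -0.05]
  [ -0.02   -0.03   -0.06   -0.01   -0.10   -0.04    0.94   -0.06]
  [ -0.07   -0.07   -0.03   -0.04   -0.07   -0.09   -0.03    0.97]
Leontief inverse L = M⁻¹:
  [  1.0765    0.1134    0.1363    0.0375    0.1257    0.0866    0.0408    0.0524]
  [  0.0643    1.0916    0.0647    0.0848    0.1211    0.0466    0.0601    0.1079]
  [  0.0872    0.1382    1.0713    0.1095    0.1291    0.0484    0.0850    0.0840]
  [  0.0404    0.1368    0.0789    1.0955    0.0691    0.0285    0.0872    0.0379]
  [  0.0320    0.0840    0.1074    0.0324    1.0704    0.0425    0.1062    0.0774]
  [  0.0687    0.1073    0.1010    0.0585    0.1312    1.1233    0.0749    0.0854]
  [  0.0434    0.0684    0.0944    0.0323    0.1425    0.0668    1.0914    0.0900]
  [  0.0967    0.1150    0.0709    0.0661    0.1185    0.1216    0.0619    1.0629]
Total output x = L · d:
  x_0 = 1.0765·34 + 0.1134·63 + 0.1363·62 + 0.0375·70 + 0.1257·16 + 0.0866·100 + 0.0408·18 + 0.0524·32 = 67.9001
  x_1 = 0.0643·34 + 1.0916·63 + 0.0647·62 + 0.0848·70 + 0.1211·16 + 0.0466·100 + 0.0601·18 + 0.1079·32 = 92.0290
  x_2 = 0.0872·34 + 0.1382·63 + 1.0713·62 + 0.1095·70 + 0.1291·16 + 0.0484·100 + 0.0850·18 + 0.0840·32 = 96.8796
  x_3 = 0.0404·34 + 0.1368·63 + 0.0789·62 + 1.0955·70 + 0.0691·16 + 0.0285·100 + 0.0872·18 + 0.0379·32 = 98.3091
  x_4 = 0.0320·34 + 0.0840·63 + 0.1074·62 + 0.0324·70 + 1.0704·16 + 0.0425·100 + 0.1062·18 + 0.0774·32 = 41.0737
  x_5 = 0.0687·34 + 0.1073·63 + 0.1010·62 + 0.0585·70 + 0.1312·16 + 1.1233·100 + 0.0749·18 + 0.0854·32 = 137.9546
  x_6 = 0.0434·34 + 0.0684·63 + 0.0944·62 + 0.0323·70 + 0.1425·16 + 0.0668·100 + 1.0914·18 + 0.0900·32 = 45.3885
  x_7 = 0.0967·34 + 0.1150·63 + 0.0709·62 + 0.0661·70 + 0.1185·16 + 0.1216·100 + 0.0619·18 + 1.0629·32 = 68.7490
Δx_7 = L[7,1] · Δd_1 = 0.1150 · 10 = 1.1500

1.1500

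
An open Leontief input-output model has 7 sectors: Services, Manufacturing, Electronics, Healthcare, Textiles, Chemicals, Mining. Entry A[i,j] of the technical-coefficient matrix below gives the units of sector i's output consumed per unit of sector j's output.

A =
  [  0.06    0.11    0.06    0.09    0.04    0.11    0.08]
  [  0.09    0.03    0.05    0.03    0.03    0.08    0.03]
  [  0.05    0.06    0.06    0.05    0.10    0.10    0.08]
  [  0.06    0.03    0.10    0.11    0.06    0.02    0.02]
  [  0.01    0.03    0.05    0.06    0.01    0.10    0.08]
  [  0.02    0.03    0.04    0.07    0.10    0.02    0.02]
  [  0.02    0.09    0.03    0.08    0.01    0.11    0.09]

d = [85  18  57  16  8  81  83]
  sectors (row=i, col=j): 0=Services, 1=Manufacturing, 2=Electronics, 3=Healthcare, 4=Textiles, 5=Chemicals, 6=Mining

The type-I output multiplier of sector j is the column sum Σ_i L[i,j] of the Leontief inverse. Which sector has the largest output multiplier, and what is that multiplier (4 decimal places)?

Chemicals (1.8794)

Form M = I − A:
  [  0.94   -0.11   -0.06   -0.09   -0.04   -0.11   -0.08]
  [ -0.09    0.97   -0.05   -0.03   -0.03   -0.08   -0.03]
  [ -0.05   -0.06    0.94   -0.05   -0.10   -0.10   -0.08]
  [ -0.06   -0.03   -0.10    0.89   -0.06   -0.02   -0.02]
  [ -0.01   -0.03   -0.05   -0.06    0.99   -0.10   -0.08]
  [ -0.02   -0.03   -0.04   -0.07   -0.10    0.98   -0.02]
  [ -0.02   -0.09   -0.03   -0.08   -0.01   -0.11    0.91]
Leontief inverse L = M⁻¹:
  [  1.1019    0.1565    0.1112    0.1540    0.0887    0.1742    0.1268]
  [  0.1153    1.0628    0.0820    0.0716    0.0625    0.1229    0.0622]
  [  0.0830    0.1021    1.1044    0.1075    0.1421    0.1612    0.1262]
  [  0.0918    0.0658    0.1429    1.1605    0.0982    0.0705    0.0585]
  [  0.0326    0.0584    0.0807    0.1006    1.0424    0.1373    0.1088]
  [  0.0403    0.0531    0.0697    0.1055    0.1239    1.0566    0.0479]
  [  0.0517    0.1248    0.0688    0.1299    0.0479    0.1567    1.1241]
Total output x = L · d:
  x_0 = 1.1019·85 + 0.1565·18 + 0.1112·57 + 0.1540·16 + 0.0887·8 + 0.1742·81 + 0.1268·83 = 130.6338
  x_1 = 0.1153·85 + 1.0628·18 + 0.0820·57 + 0.0716·16 + 0.0625·8 + 0.1229·81 + 0.0622·83 = 50.3644
  x_2 = 0.0830·85 + 0.1021·18 + 1.1044·57 + 0.1075·16 + 0.1421·8 + 0.1612·81 + 0.1262·83 = 98.2323
  x_3 = 0.0918·85 + 0.0658·18 + 0.1429·57 + 1.1605·16 + 0.0982·8 + 0.0705·81 + 0.0585·83 = 47.0510
  x_4 = 0.0326·85 + 0.0584·18 + 0.0807·57 + 0.1006·16 + 1.0424·8 + 0.1373·81 + 0.1088·83 = 38.5176
  x_5 = 0.0403·85 + 0.0531·18 + 0.0697·57 + 0.1055·16 + 0.1239·8 + 1.0566·81 + 0.0479·83 = 100.5904
  x_6 = 0.0517·85 + 0.1248·18 + 0.0688·57 + 0.1299·16 + 0.0479·8 + 0.1567·81 + 1.1241·83 = 119.0183
Output multipliers (column sums of L):
  Services: 1.5166
  Manufacturing: 1.6235
  Electronics: 1.6598
  Healthcare: 1.8297
  Textiles: 1.6057
  Chemicals: 1.8794
  Mining: 1.6543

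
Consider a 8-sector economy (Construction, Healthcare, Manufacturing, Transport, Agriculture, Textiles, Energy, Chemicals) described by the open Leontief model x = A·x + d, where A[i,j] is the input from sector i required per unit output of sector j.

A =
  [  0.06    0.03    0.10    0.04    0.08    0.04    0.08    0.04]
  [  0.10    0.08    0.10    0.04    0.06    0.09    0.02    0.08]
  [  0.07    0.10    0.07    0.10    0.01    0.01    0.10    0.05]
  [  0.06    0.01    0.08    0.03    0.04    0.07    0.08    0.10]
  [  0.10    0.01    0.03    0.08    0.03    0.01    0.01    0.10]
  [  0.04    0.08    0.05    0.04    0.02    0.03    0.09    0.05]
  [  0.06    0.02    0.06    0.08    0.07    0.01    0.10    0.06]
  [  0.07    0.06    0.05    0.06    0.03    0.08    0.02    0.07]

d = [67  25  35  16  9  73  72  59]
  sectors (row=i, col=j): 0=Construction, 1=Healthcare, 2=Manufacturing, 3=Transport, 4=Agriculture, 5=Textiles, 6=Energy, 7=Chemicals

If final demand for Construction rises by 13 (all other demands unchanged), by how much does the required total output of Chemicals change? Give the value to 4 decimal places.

1.6374

Form M = I − A:
  [  0.94   -0.03   -0.10   -0.04   -0.08   -0.04   -0.08   -0.04]
  [ -0.10    0.92   -0.10   -0.04   -0.06   -0.09   -0.02   -0.08]
  [ -0.07   -0.10    0.93   -0.10   -0.01   -0.01   -0.10   -0.05]
  [ -0.06   -0.01   -0.08    0.97   -0.04   -0.07   -0.08   -0.10]
  [ -0.10   -0.01   -0.03   -0.08    0.97   -0.01   -0.01   -0.10]
  [ -0.04   -0.08   -0.05   -0.04   -0.02    0.97   -0.09   -0.05]
  [ -0.06   -0.02   -0.06   -0.08   -0.07   -0.01    0.90   -0.06]
  [ -0.07   -0.06   -0.05   -0.06   -0.03   -0.08   -0.02    0.93]
Leontief inverse L = M⁻¹:
  [  1.1210    0.0718    0.1583    0.0956    0.1170    0.0722    0.1380    0.0985]
  [  0.1742    1.1374    0.1743    0.1028    0.1045    0.1363    0.0874    0.1499]
  [  0.1380    0.1467    1.1410    0.1570    0.0553    0.0542    0.1649    0.1163]
  [  0.1181    0.0536    0.1371    1.0838    0.0761    0.1046    0.1380    0.1563]
  [  0.1465    0.0405    0.0780    0.1184    1.0604    0.0427    0.0524    0.1464]
  [  0.0931    0.1179    0.1034    0.0854    0.0546    1.0633    0.1392    0.1009]
  [  0.1191    0.0559    0.1170    0.1327    0.1080    0.0437    1.1560    0.1190]
  [  0.1260    0.1028    0.1073    0.1062    0.0647    0.1177    0.0723    1.1247]
Total output x = L · d:
  x_0 = 1.1210·67 + 0.0718·25 + 0.1583·35 + 0.0956·16 + 0.1170·9 + 0.0722·73 + 0.1380·72 + 0.0985·59 = 106.0501
  x_1 = 0.1742·67 + 1.1374·25 + 0.1743·35 + 0.1028·16 + 0.1045·9 + 0.1363·73 + 0.0874·72 + 0.1499·59 = 73.8748
  x_2 = 0.1380·67 + 0.1467·25 + 1.1410·35 + 0.1570·16 + 0.0553·9 + 0.0542·73 + 0.1649·72 + 0.1163·59 = 78.5455
  x_3 = 0.1181·67 + 0.0536·25 + 0.1371·35 + 1.0838·16 + 0.0761·9 + 0.1046·73 + 0.1380·72 + 0.1563·59 = 58.8712
  x_4 = 0.1465·67 + 0.0405·25 + 0.0780·35 + 0.1184·16 + 1.0604·9 + 0.0427·73 + 0.0524·72 + 0.1464·59 = 40.5279
  x_5 = 0.0931·67 + 0.1179·25 + 0.1034·35 + 0.0854·16 + 0.0546·9 + 1.0633·73 + 0.1392·72 + 0.1009·59 = 108.2535
  x_6 = 0.1191·67 + 0.0559·25 + 0.1170·35 + 0.1327·16 + 0.1080·9 + 0.0437·73 + 1.1560·72 + 0.1190·59 = 110.0157
  x_7 = 0.1260·67 + 0.1028·25 + 0.1073·35 + 0.1062·16 + 0.0647·9 + 0.1177·73 + 0.0723·72 + 1.1247·59 = 97.1957
Δx_7 = L[7,0] · Δd_0 = 0.1260 · 13 = 1.6374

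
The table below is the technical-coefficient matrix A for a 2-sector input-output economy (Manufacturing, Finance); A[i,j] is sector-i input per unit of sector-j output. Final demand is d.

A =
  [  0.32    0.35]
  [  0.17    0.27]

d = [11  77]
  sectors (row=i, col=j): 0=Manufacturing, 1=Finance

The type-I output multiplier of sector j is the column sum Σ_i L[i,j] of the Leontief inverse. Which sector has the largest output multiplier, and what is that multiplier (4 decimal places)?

Finance (2.3575)

Form M = I − A:
  [  0.68   -0.35]
  [ -0.17    0.73]
Leontief inverse L = M⁻¹:
  [  1.6709    0.8011]
  [  0.3891    1.5564]
Total output x = L · d:
  x_0 = 1.6709·11 + 0.8011·77 = 80.0641
  x_1 = 0.3891·11 + 1.5564·77 = 124.1245
Output multipliers (column sums of L):
  Manufacturing: 2.0600
  Finance: 2.3575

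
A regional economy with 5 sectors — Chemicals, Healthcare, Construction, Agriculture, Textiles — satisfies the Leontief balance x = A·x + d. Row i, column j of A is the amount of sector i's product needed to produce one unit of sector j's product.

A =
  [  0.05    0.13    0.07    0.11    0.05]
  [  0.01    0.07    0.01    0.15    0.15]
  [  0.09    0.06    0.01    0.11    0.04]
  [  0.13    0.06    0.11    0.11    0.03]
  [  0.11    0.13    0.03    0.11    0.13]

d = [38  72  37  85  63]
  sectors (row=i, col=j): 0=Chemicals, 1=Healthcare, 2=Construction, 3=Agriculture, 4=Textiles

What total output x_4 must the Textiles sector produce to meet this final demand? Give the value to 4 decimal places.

119.3496

Form M = I − A:
  [  0.95   -0.13   -0.07   -0.11   -0.05]
  [ -0.01    0.93   -0.01   -0.15   -0.15]
  [ -0.09   -0.06    0.99   -0.11   -0.04]
  [ -0.13   -0.06   -0.11    0.89   -0.03]
  [ -0.11   -0.13   -0.03   -0.11    0.87]
Leontief inverse L = M⁻¹:
  [  1.1036    0.1886    0.1048    0.1944    0.1075]
  [  0.0725    1.1328    0.0487    0.2318    0.2097]
  [  0.1329    0.1082    1.0423    0.1734    0.0802]
  [  0.1885    0.1245    0.1500    1.1964    0.0804]
  [  0.1788    0.2126    0.0754    0.2165    1.2073]
Total output x = L · d:
  x_0 = 1.1036·38 + 0.1886·72 + 0.1048·37 + 0.1944·85 + 0.1075·63 = 82.6882
  x_1 = 0.0725·38 + 1.1328·72 + 0.0487·37 + 0.2318·85 + 0.2097·63 = 119.0387
  x_2 = 0.1329·38 + 0.1082·72 + 1.0423·37 + 0.1734·85 + 0.0802·63 = 71.1977
  x_3 = 0.1885·38 + 0.1245·72 + 0.1500·37 + 1.1964·85 + 0.0804·63 = 128.4315
  x_4 = 0.1788·38 + 0.2126·72 + 0.0754·37 + 0.2165·85 + 1.2073·63 = 119.3496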